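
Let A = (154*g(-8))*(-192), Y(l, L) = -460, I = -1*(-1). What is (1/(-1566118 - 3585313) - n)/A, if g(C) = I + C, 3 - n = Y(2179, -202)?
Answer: -36138069/16154887616 ≈ -0.0022370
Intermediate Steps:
I = 1
n = 463 (n = 3 - 1*(-460) = 3 + 460 = 463)
g(C) = 1 + C
A = 206976 (A = (154*(1 - 8))*(-192) = (154*(-7))*(-192) = -1078*(-192) = 206976)
(1/(-1566118 - 3585313) - n)/A = (1/(-1566118 - 3585313) - 1*463)/206976 = (1/(-5151431) - 463)*(1/206976) = (-1/5151431 - 463)*(1/206976) = -2385112554/5151431*1/206976 = -36138069/16154887616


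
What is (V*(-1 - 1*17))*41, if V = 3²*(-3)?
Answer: 19926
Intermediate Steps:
V = -27 (V = 9*(-3) = -27)
(V*(-1 - 1*17))*41 = -27*(-1 - 1*17)*41 = -27*(-1 - 17)*41 = -27*(-18)*41 = 486*41 = 19926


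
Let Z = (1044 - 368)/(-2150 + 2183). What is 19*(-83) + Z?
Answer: -51365/33 ≈ -1556.5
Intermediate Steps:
Z = 676/33 ≈ 20.485
19*(-83) + Z = 19*(-83) + 676/33 = -1577 + 676/33 = -51365/33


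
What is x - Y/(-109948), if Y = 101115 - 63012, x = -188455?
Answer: -20720212237/109948 ≈ -1.8845e+5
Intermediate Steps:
Y = 38103
x - Y/(-109948) = -188455 - 38103/(-109948) = -188455 - 38103*(-1)/109948 = -188455 - 1*(-38103/109948) = -188455 + 38103/109948 = -20720212237/109948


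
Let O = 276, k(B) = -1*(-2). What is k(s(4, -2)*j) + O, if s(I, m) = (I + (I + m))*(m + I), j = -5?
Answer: 278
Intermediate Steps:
s(I, m) = (I + m)*(m + 2*I) (s(I, m) = (m + 2*I)*(I + m) = (I + m)*(m + 2*I))
k(B) = 2
k(s(4, -2)*j) + O = 2 + 276 = 278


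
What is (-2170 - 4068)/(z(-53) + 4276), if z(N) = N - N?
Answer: -3119/2138 ≈ -1.4588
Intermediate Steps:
z(N) = 0
(-2170 - 4068)/(z(-53) + 4276) = (-2170 - 4068)/(0 + 4276) = -6238/4276 = -6238*1/4276 = -3119/2138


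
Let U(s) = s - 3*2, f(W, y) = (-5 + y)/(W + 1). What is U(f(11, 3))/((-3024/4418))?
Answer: 81733/9072 ≈ 9.0094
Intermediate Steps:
f(W, y) = (-5 + y)/(1 + W)
U(s) = -6 + s (U(s) = s - 6 = -6 + s)
U(f(11, 3))/((-3024/4418)) = (-6 + (-5 + 3)/(1 + 11))/((-3024/4418)) = (-6 - 2/12)/((-3024*1/4418)) = (-6 + (1/12)*(-2))/(-1512/2209) = (-6 - 1/6)*(-2209/1512) = -37/6*(-2209/1512) = 81733/9072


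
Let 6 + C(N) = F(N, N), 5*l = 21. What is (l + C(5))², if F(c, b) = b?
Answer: 256/25 ≈ 10.240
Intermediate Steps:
l = 21/5 (l = (⅕)*21 = 21/5 ≈ 4.2000)
C(N) = -6 + N
(l + C(5))² = (21/5 + (-6 + 5))² = (21/5 - 1)² = (16/5)² = 256/25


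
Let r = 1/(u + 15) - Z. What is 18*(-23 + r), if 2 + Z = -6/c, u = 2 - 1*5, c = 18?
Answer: -741/2 ≈ -370.50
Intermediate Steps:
u = -3 (u = 2 - 5 = -3)
Z = -7/3 (Z = -2 - 6/18 = -2 - 6*1/18 = -2 - ⅓ = -7/3 ≈ -2.3333)
r = 29/12 (r = 1/(-3 + 15) - 1*(-7/3) = 1/12 + 7/3 = 29/12 ≈ 2.4167)
18*(-23 + r) = 18*(-23 + 29/12) = 18*(-247/12) = -741/2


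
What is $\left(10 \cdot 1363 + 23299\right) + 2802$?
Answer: $39731$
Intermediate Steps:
$\left(10 \cdot 1363 + 23299\right) + 2802 = \left(13630 + 23299\right) + 2802 = 36929 + 2802 = 39731$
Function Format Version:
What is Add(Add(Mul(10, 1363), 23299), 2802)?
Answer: 39731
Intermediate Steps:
Add(Add(Mul(10, 1363), 23299), 2802) = Add(Add(13630, 23299), 2802) = Add(36929, 2802) = 39731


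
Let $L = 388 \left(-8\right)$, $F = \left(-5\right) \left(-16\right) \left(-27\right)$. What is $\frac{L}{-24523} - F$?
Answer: $\frac{52972784}{24523} \approx 2160.1$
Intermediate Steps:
$F = -2160$ ($F = 80 \left(-27\right) = -2160$)
$L = -3104$
$\frac{L}{-24523} - F = - \frac{3104}{-24523} - -2160 = \left(-3104\right) \left(- \frac{1}{24523}\right) + 2160 = \frac{3104}{24523} + 2160 = \frac{52972784}{24523}$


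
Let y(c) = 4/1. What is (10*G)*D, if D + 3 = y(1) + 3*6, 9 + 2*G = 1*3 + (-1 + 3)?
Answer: -380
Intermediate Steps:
y(c) = 4 (y(c) = 4*1 = 4)
G = -2 (G = -9/2 + (1*3 + (-1 + 3))/2 = -9/2 + (3 + 2)/2 = -9/2 + (1/2)*5 = -9/2 + 5/2 = -2)
D = 19 (D = -3 + (4 + 3*6) = -3 + (4 + 18) = -3 + 22 = 19)
(10*G)*D = (10*(-2))*19 = -20*19 = -380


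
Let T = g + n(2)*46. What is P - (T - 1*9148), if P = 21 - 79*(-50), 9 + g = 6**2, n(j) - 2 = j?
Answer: 12908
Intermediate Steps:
n(j) = 2 + j
g = 27 (g = -9 + 6**2 = -9 + 36 = 27)
P = 3971 (P = 21 + 3950 = 3971)
T = 211 (T = 27 + (2 + 2)*46 = 27 + 4*46 = 27 + 184 = 211)
P - (T - 1*9148) = 3971 - (211 - 1*9148) = 3971 - (211 - 9148) = 3971 - 1*(-8937) = 3971 + 8937 = 12908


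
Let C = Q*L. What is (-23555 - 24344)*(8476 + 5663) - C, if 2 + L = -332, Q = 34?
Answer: -677232605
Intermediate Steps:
L = -334 (L = -2 - 332 = -334)
C = -11356 (C = 34*(-334) = -11356)
(-23555 - 24344)*(8476 + 5663) - C = (-23555 - 24344)*(8476 + 5663) - 1*(-11356) = -47899*14139 + 11356 = -677243961 + 11356 = -677232605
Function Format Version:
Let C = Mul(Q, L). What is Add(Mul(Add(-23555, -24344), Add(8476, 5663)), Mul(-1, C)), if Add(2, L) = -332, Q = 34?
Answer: -677232605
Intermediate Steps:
L = -334 (L = Add(-2, -332) = -334)
C = -11356 (C = Mul(34, -334) = -11356)
Add(Mul(Add(-23555, -24344), Add(8476, 5663)), Mul(-1, C)) = Add(Mul(Add(-23555, -24344), Add(8476, 5663)), Mul(-1, -11356)) = Add(Mul(-47899, 14139), 11356) = Add(-677243961, 11356) = -677232605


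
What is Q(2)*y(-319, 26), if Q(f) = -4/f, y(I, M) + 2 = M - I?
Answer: -686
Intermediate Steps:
y(I, M) = -2 + M - I (y(I, M) = -2 + (M - I) = -2 + M - I)
Q(2)*y(-319, 26) = (-4/2)*(-2 + 26 - 1*(-319)) = (-4*1/2)*(-2 + 26 + 319) = -2*343 = -686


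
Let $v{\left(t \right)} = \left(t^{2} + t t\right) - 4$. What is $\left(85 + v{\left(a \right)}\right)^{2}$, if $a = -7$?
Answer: $32041$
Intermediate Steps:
$v{\left(t \right)} = -4 + 2 t^{2}$ ($v{\left(t \right)} = \left(t^{2} + t^{2}\right) - 4 = 2 t^{2} - 4 = -4 + 2 t^{2}$)
$\left(85 + v{\left(a \right)}\right)^{2} = \left(85 - \left(4 - 2 \left(-7\right)^{2}\right)\right)^{2} = \left(85 + \left(-4 + 2 \cdot 49\right)\right)^{2} = \left(85 + \left(-4 + 98\right)\right)^{2} = \left(85 + 94\right)^{2} = 179^{2} = 32041$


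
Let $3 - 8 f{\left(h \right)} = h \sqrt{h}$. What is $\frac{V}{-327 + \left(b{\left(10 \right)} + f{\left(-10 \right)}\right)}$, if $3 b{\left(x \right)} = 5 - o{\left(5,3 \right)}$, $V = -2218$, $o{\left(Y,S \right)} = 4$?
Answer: $\frac{416859792}{61333561} + \frac{1596960 i \sqrt{10}}{61333561} \approx 6.7966 + 0.082337 i$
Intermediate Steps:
$f{\left(h \right)} = \frac{3}{8} - \frac{h^{\frac{3}{2}}}{8}$ ($f{\left(h \right)} = \frac{3}{8} - \frac{h \sqrt{h}}{8} = \frac{3}{8} - \frac{h^{\frac{3}{2}}}{8}$)
$b{\left(x \right)} = \frac{1}{3}$ ($b{\left(x \right)} = \frac{5 - 4}{3} = \frac{1}{3} \cdot 1 = \frac{1}{3}$)
$\frac{V}{-327 + \left(b{\left(10 \right)} + f{\left(-10 \right)}\right)} = - \frac{2218}{-327 + \left(\frac{1}{3} + \left(\frac{3}{8} - \frac{\left(-10\right)^{\frac{3}{2}}}{8}\right)\right)} = - \frac{2218}{-327 + \left(\frac{1}{3} + \left(\frac{3}{8} - \frac{\left(-10\right) i \sqrt{10}}{8}\right)\right)} = - \frac{2218}{-327 + \left(\frac{1}{3} + \left(\frac{3}{8} + \frac{5 i \sqrt{10}}{4}\right)\right)} = - \frac{2218}{-327 + \left(\frac{17}{24} + \frac{5 i \sqrt{10}}{4}\right)} = - \frac{2218}{- \frac{7831}{24} + \frac{5 i \sqrt{10}}{4}}$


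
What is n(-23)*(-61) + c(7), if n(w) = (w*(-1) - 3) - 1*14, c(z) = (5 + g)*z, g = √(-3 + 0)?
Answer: -331 + 7*I*√3 ≈ -331.0 + 12.124*I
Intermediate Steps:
g = I*√3 (g = √(-3) = I*√3 ≈ 1.732*I)
c(z) = z*(5 + I*√3) (c(z) = (5 + I*√3)*z = z*(5 + I*√3))
n(w) = -17 - w (n(w) = (-w - 3) - 14 = (-3 - w) - 14 = -17 - w)
n(-23)*(-61) + c(7) = (-17 - 1*(-23))*(-61) + 7*(5 + I*√3) = (-17 + 23)*(-61) + (35 + 7*I*√3) = 6*(-61) + (35 + 7*I*√3) = -366 + (35 + 7*I*√3) = -331 + 7*I*√3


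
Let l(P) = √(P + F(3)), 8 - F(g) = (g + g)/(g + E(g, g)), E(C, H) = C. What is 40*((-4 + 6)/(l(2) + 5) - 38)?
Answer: -1510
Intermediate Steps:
F(g) = 7 (F(g) = 8 - (g + g)/(g + g) = 8 - 2*g/(2*g) = 8 - 2*g*1/(2*g) = 8 - 1*1 = 8 - 1 = 7)
l(P) = √(7 + P) (l(P) = √(P + 7) = √(7 + P))
40*((-4 + 6)/(l(2) + 5) - 38) = 40*((-4 + 6)/(√(7 + 2) + 5) - 38) = 40*(2/(√9 + 5) - 38) = 40*(2/(3 + 5) - 38) = 40*(2/8 - 38) = 40*(2*(⅛) - 38) = 40*(¼ - 38) = 40*(-151/4) = -1510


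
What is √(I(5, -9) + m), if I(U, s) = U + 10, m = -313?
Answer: I*√298 ≈ 17.263*I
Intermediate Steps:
I(U, s) = 10 + U
√(I(5, -9) + m) = √((10 + 5) - 313) = √(15 - 313) = √(-298) = I*√298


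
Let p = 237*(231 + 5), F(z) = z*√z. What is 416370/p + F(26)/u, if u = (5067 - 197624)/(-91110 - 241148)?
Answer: 69395/9322 + 8638708*√26/192557 ≈ 236.20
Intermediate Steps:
F(z) = z^(3/2)
u = 192557/332258 (u = -192557/(-332258) = -192557*(-1/332258) = 192557/332258 ≈ 0.57954)
p = 55932 (p = 237*236 = 55932)
416370/p + F(26)/u = 416370/55932 + 26^(3/2)/(192557/332258) = 416370*(1/55932) + (26*√26)*(332258/192557) = 69395/9322 + 8638708*√26/192557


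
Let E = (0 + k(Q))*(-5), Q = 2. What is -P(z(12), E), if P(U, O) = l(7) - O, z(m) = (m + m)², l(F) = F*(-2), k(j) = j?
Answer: 4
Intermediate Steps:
l(F) = -2*F
E = -10 (E = (0 + 2)*(-5) = 2*(-5) = -10)
z(m) = 4*m² (z(m) = (2*m)² = 4*m²)
P(U, O) = -14 - O (P(U, O) = -2*7 - O = -14 - O)
-P(z(12), E) = -(-14 - 1*(-10)) = -(-14 + 10) = -1*(-4) = 4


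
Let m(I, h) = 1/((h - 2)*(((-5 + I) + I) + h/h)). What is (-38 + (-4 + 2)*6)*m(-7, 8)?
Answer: 25/54 ≈ 0.46296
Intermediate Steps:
m(I, h) = 1/((-4 + 2*I)*(-2 + h)) (m(I, h) = 1/((-2 + h)*((-5 + 2*I) + 1)) = 1/((-2 + h)*(-4 + 2*I)) = 1/((-4 + 2*I)*(-2 + h)))
(-38 + (-4 + 2)*6)*m(-7, 8) = (-38 + (-4 + 2)*6)*(1/(2*(4 - 2*(-7) - 2*8 - 7*8))) = (-38 - 2*6)*(1/(2*(4 + 14 - 16 - 56))) = (-38 - 12)*((1/2)/(-54)) = -25*(-1)/54 = -50*(-1/108) = 25/54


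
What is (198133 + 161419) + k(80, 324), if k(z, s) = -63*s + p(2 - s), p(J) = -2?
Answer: 339138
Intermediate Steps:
k(z, s) = -2 - 63*s (k(z, s) = -63*s - 2 = -2 - 63*s)
(198133 + 161419) + k(80, 324) = (198133 + 161419) + (-2 - 63*324) = 359552 + (-2 - 20412) = 359552 - 20414 = 339138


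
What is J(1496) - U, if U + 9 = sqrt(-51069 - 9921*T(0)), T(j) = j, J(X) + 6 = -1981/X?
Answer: 2507/1496 - I*sqrt(51069) ≈ 1.6758 - 225.98*I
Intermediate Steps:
J(X) = -6 - 1981/X
U = -9 + I*sqrt(51069) (U = -9 + sqrt(-51069 - 9921*0) = -9 + sqrt(-51069 + 0) = -9 + sqrt(-51069) = -9 + I*sqrt(51069) ≈ -9.0 + 225.98*I)
J(1496) - U = (-6 - 1981/1496) - (-9 + I*sqrt(51069)) = (-6 - 1981*1/1496) + (9 - I*sqrt(51069)) = (-6 - 1981/1496) + (9 - I*sqrt(51069)) = -10957/1496 + (9 - I*sqrt(51069)) = 2507/1496 - I*sqrt(51069)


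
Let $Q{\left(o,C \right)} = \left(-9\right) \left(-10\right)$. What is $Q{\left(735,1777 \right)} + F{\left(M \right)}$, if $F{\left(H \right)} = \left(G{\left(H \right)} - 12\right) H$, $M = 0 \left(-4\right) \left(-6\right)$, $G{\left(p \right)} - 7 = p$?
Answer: $90$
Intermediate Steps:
$G{\left(p \right)} = 7 + p$
$M = 0$ ($M = 0 \left(-6\right) = 0$)
$F{\left(H \right)} = H \left(-5 + H\right)$ ($F{\left(H \right)} = \left(\left(7 + H\right) - 12\right) H = \left(-5 + H\right) H = H \left(-5 + H\right)$)
$Q{\left(o,C \right)} = 90$
$Q{\left(735,1777 \right)} + F{\left(M \right)} = 90 + 0 \left(-5 + 0\right) = 90 + 0 \left(-5\right) = 90 + 0 = 90$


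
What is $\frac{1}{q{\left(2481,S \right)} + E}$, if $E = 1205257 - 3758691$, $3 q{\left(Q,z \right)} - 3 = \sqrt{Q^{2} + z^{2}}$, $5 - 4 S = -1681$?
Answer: $- \frac{10213732}{26080077527279} - \frac{2 \sqrt{2814677}}{26080077527279} \approx -3.9176 \cdot 10^{-7}$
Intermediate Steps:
$S = \frac{843}{2}$ ($S = \frac{5}{4} - - \frac{1681}{4} = \frac{5}{4} + \frac{1681}{4} = \frac{843}{2} \approx 421.5$)
$q{\left(Q,z \right)} = 1 + \frac{\sqrt{Q^{2} + z^{2}}}{3}$
$E = -2553434$
$\frac{1}{q{\left(2481,S \right)} + E} = \frac{1}{\left(1 + \frac{\sqrt{2481^{2} + \left(\frac{843}{2}\right)^{2}}}{3}\right) - 2553434} = \frac{1}{\left(1 + \frac{\sqrt{6155361 + \frac{710649}{4}}}{3}\right) - 2553434} = \frac{1}{\left(1 + \frac{\sqrt{\frac{25332093}{4}}}{3}\right) - 2553434} = \frac{1}{\left(1 + \frac{\frac{3}{2} \sqrt{2814677}}{3}\right) - 2553434} = \frac{1}{\left(1 + \frac{\sqrt{2814677}}{2}\right) - 2553434} = \frac{1}{-2553433 + \frac{\sqrt{2814677}}{2}}$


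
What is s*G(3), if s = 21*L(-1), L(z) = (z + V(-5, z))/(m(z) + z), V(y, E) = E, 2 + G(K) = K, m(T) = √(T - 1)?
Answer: 14 + 14*I*√2 ≈ 14.0 + 19.799*I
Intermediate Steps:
m(T) = √(-1 + T)
G(K) = -2 + K
L(z) = 2*z/(z + √(-1 + z)) (L(z) = (z + z)/(√(-1 + z) + z) = (2*z)/(z + √(-1 + z)) = 2*z/(z + √(-1 + z)))
s = -42/(-1 + I*√2) (s = 21*(2*(-1)/(-1 + √(-1 - 1))) = 21*(2*(-1)/(-1 + √(-2))) = 21*(2*(-1)/(-1 + I*√2)) = 21*(-2/(-1 + I*√2)) = -42/(-1 + I*√2) ≈ 14.0 + 19.799*I)
s*G(3) = (14 + 14*I*√2)*(-2 + 3) = (14 + 14*I*√2)*1 = 14 + 14*I*√2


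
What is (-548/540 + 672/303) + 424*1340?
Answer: 7746878003/13635 ≈ 5.6816e+5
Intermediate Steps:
(-548/540 + 672/303) + 424*1340 = (-548*1/540 + 672*(1/303)) + 568160 = (-137/135 + 224/101) + 568160 = 16403/13635 + 568160 = 7746878003/13635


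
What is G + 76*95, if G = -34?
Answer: 7186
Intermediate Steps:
G + 76*95 = -34 + 76*95 = -34 + 7220 = 7186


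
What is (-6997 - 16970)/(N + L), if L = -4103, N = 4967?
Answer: -2663/96 ≈ -27.740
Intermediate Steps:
(-6997 - 16970)/(N + L) = (-6997 - 16970)/(4967 - 4103) = -23967/864 = -23967*1/864 = -2663/96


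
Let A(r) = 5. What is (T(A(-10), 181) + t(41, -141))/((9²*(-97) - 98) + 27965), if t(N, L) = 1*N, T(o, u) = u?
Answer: 37/3335 ≈ 0.011094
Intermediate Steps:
t(N, L) = N
(T(A(-10), 181) + t(41, -141))/((9²*(-97) - 98) + 27965) = (181 + 41)/((9²*(-97) - 98) + 27965) = 222/((81*(-97) - 98) + 27965) = 222/((-7857 - 98) + 27965) = 222/(-7955 + 27965) = 222/20010 = 222*(1/20010) = 37/3335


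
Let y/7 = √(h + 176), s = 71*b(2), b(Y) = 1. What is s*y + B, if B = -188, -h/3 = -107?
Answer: -188 + 497*√497 ≈ 10892.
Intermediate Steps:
h = 321 (h = -3*(-107) = 321)
s = 71 (s = 71*1 = 71)
y = 7*√497 (y = 7*√(321 + 176) = 7*√497 ≈ 156.05)
s*y + B = 71*(7*√497) - 188 = 497*√497 - 188 = -188 + 497*√497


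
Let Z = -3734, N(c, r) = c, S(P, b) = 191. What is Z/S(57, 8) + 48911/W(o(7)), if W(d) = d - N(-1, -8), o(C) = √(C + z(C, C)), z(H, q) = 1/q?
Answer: -65554569/8213 + 244555*√14/43 ≈ 13298.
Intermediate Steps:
o(C) = √(C + 1/C)
W(d) = 1 + d (W(d) = d - 1*(-1) = d + 1 = 1 + d)
Z/S(57, 8) + 48911/W(o(7)) = -3734/191 + 48911/(1 + √(7 + 1/7)) = -3734*1/191 + 48911/(1 + √(7 + ⅐)) = -3734/191 + 48911/(1 + √(50/7)) = -3734/191 + 48911/(1 + 5*√14/7)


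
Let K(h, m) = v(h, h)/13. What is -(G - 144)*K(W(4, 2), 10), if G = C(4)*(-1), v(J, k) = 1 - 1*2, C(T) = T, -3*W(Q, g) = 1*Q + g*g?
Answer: -148/13 ≈ -11.385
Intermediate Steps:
W(Q, g) = -Q/3 - g²/3 (W(Q, g) = -(1*Q + g*g)/3 = -(Q + g²)/3 = -Q/3 - g²/3)
v(J, k) = -1 (v(J, k) = 1 - 2 = -1)
K(h, m) = -1/13
G = -4 (G = 4*(-1) = -4)
-(G - 144)*K(W(4, 2), 10) = -(-4 - 144)*(-1)/13 = -(-148)*(-1)/13 = -1*148/13 = -148/13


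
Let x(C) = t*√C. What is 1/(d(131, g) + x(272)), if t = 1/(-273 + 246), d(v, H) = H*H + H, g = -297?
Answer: 8010981/704261361638 + 27*√17/1408522723276 ≈ 1.1375e-5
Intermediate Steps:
d(v, H) = H + H² (d(v, H) = H² + H = H + H²)
t = -1/27 (t = 1/(-27) = -1/27 ≈ -0.037037)
x(C) = -√C/27
1/(d(131, g) + x(272)) = 1/(-297*(1 - 297) - 4*√17/27) = 1/(-297*(-296) - 4*√17/27) = 1/(87912 - 4*√17/27)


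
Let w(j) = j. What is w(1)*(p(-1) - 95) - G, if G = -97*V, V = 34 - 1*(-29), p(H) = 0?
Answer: 6016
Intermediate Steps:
V = 63 (V = 34 + 29 = 63)
G = -6111 (G = -97*63 = -6111)
w(1)*(p(-1) - 95) - G = 1*(0 - 95) - 1*(-6111) = 1*(-95) + 6111 = -95 + 6111 = 6016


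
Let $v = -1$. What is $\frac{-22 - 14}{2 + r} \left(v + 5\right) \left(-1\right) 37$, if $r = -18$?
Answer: $-333$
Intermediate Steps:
$\frac{-22 - 14}{2 + r} \left(v + 5\right) \left(-1\right) 37 = \frac{-22 - 14}{2 - 18} \left(-1 + 5\right) \left(-1\right) 37 = - \frac{36}{-16} \cdot 4 \left(-1\right) 37 = \left(-36\right) \left(- \frac{1}{16}\right) \left(-4\right) 37 = \frac{9}{4} \left(-4\right) 37 = \left(-9\right) 37 = -333$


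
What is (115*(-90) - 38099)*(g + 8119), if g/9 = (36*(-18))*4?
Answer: 736860841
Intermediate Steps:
g = -23328 (g = 9*((36*(-18))*4) = 9*(-648*4) = 9*(-2592) = -23328)
(115*(-90) - 38099)*(g + 8119) = (115*(-90) - 38099)*(-23328 + 8119) = (-10350 - 38099)*(-15209) = -48449*(-15209) = 736860841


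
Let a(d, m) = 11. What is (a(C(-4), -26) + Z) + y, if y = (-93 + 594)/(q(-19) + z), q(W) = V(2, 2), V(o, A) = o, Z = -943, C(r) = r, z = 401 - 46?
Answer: -110741/119 ≈ -930.60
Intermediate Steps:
z = 355
q(W) = 2
y = 167/119 (y = (-93 + 594)/(2 + 355) = 501/357 = 501*(1/357) = 167/119 ≈ 1.4034)
(a(C(-4), -26) + Z) + y = (11 - 943) + 167/119 = -932 + 167/119 = -110741/119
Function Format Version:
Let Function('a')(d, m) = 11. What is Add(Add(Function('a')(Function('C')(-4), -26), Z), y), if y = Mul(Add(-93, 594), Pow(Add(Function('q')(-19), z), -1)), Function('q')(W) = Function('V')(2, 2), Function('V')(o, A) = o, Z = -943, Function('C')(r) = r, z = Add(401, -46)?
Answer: Rational(-110741, 119) ≈ -930.60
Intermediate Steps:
z = 355
Function('q')(W) = 2
y = Rational(167, 119) (y = Mul(Add(-93, 594), Pow(Add(2, 355), -1)) = Mul(501, Pow(357, -1)) = Mul(501, Rational(1, 357)) = Rational(167, 119) ≈ 1.4034)
Add(Add(Function('a')(Function('C')(-4), -26), Z), y) = Add(Add(11, -943), Rational(167, 119)) = Add(-932, Rational(167, 119)) = Rational(-110741, 119)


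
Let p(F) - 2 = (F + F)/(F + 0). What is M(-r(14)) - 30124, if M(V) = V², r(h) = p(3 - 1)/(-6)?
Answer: -271112/9 ≈ -30124.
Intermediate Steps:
p(F) = 4 (p(F) = 2 + (F + F)/(F + 0) = 2 + (2*F)/F = 2 + 2 = 4)
r(h) = -⅔ (r(h) = 4/(-6) = 4*(-⅙) = -⅔)
M(-r(14)) - 30124 = (-1*(-⅔))² - 30124 = (⅔)² - 30124 = 4/9 - 30124 = -271112/9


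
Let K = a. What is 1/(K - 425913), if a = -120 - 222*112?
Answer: -1/450897 ≈ -2.2178e-6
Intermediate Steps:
a = -24984 (a = -120 - 24864 = -24984)
K = -24984
1/(K - 425913) = 1/(-24984 - 425913) = 1/(-450897) = -1/450897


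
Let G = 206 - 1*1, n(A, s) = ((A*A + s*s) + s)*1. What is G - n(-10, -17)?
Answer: -167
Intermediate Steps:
n(A, s) = s + A² + s² (n(A, s) = ((A² + s²) + s)*1 = (s + A² + s²)*1 = s + A² + s²)
G = 205 (G = 206 - 1 = 205)
G - n(-10, -17) = 205 - (-17 + (-10)² + (-17)²) = 205 - (-17 + 100 + 289) = 205 - 1*372 = 205 - 372 = -167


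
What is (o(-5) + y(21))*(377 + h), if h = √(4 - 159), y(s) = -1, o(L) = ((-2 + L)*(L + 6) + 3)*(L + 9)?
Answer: -6409 - 17*I*√155 ≈ -6409.0 - 211.65*I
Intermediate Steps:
o(L) = (3 + (-2 + L)*(6 + L))*(9 + L) (o(L) = ((-2 + L)*(6 + L) + 3)*(9 + L) = (3 + (-2 + L)*(6 + L))*(9 + L))
h = I*√155 (h = √(-155) = I*√155 ≈ 12.45*I)
(o(-5) + y(21))*(377 + h) = ((-81 + (-5)³ + 13*(-5)² + 27*(-5)) - 1)*(377 + I*√155) = ((-81 - 125 + 13*25 - 135) - 1)*(377 + I*√155) = ((-81 - 125 + 325 - 135) - 1)*(377 + I*√155) = (-16 - 1)*(377 + I*√155) = -17*(377 + I*√155) = -6409 - 17*I*√155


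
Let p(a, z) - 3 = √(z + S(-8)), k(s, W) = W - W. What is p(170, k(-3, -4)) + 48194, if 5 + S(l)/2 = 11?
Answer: 48197 + 2*√3 ≈ 48200.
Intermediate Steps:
S(l) = 12 (S(l) = -10 + 2*11 = -10 + 22 = 12)
k(s, W) = 0
p(a, z) = 3 + √(12 + z) (p(a, z) = 3 + √(z + 12) = 3 + √(12 + z))
p(170, k(-3, -4)) + 48194 = (3 + √(12 + 0)) + 48194 = (3 + √12) + 48194 = (3 + 2*√3) + 48194 = 48197 + 2*√3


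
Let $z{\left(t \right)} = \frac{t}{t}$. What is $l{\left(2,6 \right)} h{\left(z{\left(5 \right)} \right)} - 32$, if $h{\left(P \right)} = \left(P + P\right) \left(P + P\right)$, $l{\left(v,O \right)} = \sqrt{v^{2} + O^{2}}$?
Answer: $-32 + 8 \sqrt{10} \approx -6.7018$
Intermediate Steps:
$z{\left(t \right)} = 1$
$l{\left(v,O \right)} = \sqrt{O^{2} + v^{2}}$
$h{\left(P \right)} = 4 P^{2}$ ($h{\left(P \right)} = 2 P 2 P = 4 P^{2}$)
$l{\left(2,6 \right)} h{\left(z{\left(5 \right)} \right)} - 32 = \sqrt{6^{2} + 2^{2}} \cdot 4 \cdot 1^{2} - 32 = \sqrt{36 + 4} \cdot 4 \cdot 1 - 32 = \sqrt{40} \cdot 4 - 32 = 2 \sqrt{10} \cdot 4 - 32 = 8 \sqrt{10} - 32 = -32 + 8 \sqrt{10}$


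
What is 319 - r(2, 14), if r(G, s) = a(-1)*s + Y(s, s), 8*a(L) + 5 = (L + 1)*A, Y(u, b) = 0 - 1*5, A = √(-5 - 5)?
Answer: 1331/4 ≈ 332.75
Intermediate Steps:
A = I*√10 (A = √(-10) = I*√10 ≈ 3.1623*I)
Y(u, b) = -5 (Y(u, b) = 0 - 5 = -5)
a(L) = -5/8 + I*√10*(1 + L)/8 (a(L) = -5/8 + ((L + 1)*(I*√10))/8 = -5/8 + ((1 + L)*(I*√10))/8 = -5/8 + (I*√10*(1 + L))/8 = -5/8 + I*√10*(1 + L)/8)
r(G, s) = -5 - 5*s/8 (r(G, s) = (-5/8 + I*√10/8 + (⅛)*I*(-1)*√10)*s - 5 = (-5/8 + I*√10/8 - I*√10/8)*s - 5 = -5*s/8 - 5 = -5 - 5*s/8)
319 - r(2, 14) = 319 - (-5 - 5/8*14) = 319 - (-5 - 35/4) = 319 - 1*(-55/4) = 319 + 55/4 = 1331/4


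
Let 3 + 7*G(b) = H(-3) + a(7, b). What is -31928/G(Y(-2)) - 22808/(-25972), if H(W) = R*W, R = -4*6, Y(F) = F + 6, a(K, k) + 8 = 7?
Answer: -362692948/110381 ≈ -3285.8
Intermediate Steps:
a(K, k) = -1 (a(K, k) = -8 + 7 = -1)
Y(F) = 6 + F
R = -24
H(W) = -24*W
G(b) = 68/7 (G(b) = -3/7 + (-24*(-3) - 1)/7 = -3/7 + (72 - 1)/7 = -3/7 + (1/7)*71 = -3/7 + 71/7 = 68/7)
-31928/G(Y(-2)) - 22808/(-25972) = -31928/68/7 - 22808/(-25972) = -31928*7/68 - 22808*(-1/25972) = -55874/17 + 5702/6493 = -362692948/110381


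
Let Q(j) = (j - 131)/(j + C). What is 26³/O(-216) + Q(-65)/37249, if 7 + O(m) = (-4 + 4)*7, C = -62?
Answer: -83145428476/33114361 ≈ -2510.9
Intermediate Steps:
O(m) = -7 (O(m) = -7 + (-4 + 4)*7 = -7 + 0*7 = -7 + 0 = -7)
Q(j) = (-131 + j)/(-62 + j) (Q(j) = (j - 131)/(j - 62) = (-131 + j)/(-62 + j))
26³/O(-216) + Q(-65)/37249 = 26³/(-7) + ((-131 - 65)/(-62 - 65))/37249 = 17576*(-⅐) + (-196/(-127))*(1/37249) = -17576/7 - 1/127*(-196)*(1/37249) = -17576/7 + (196/127)*(1/37249) = -17576/7 + 196/4730623 = -83145428476/33114361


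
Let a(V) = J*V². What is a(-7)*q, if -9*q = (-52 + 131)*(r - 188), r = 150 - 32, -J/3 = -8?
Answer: 2167760/3 ≈ 7.2259e+5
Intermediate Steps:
J = 24 (J = -3*(-8) = 24)
r = 118
a(V) = 24*V²
q = 5530/9 (q = -(-52 + 131)*(118 - 188)/9 = -79*(-70)/9 = -⅑*(-5530) = 5530/9 ≈ 614.44)
a(-7)*q = (24*(-7)²)*(5530/9) = (24*49)*(5530/9) = 1176*(5530/9) = 2167760/3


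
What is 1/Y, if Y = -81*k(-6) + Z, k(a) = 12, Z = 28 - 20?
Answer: -1/964 ≈ -0.0010373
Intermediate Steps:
Z = 8
Y = -964 (Y = -81*12 + 8 = -972 + 8 = -964)
1/Y = 1/(-964) = -1/964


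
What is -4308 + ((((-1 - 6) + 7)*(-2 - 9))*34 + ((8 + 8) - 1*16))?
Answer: -4308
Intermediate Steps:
-4308 + ((((-1 - 6) + 7)*(-2 - 9))*34 + ((8 + 8) - 1*16)) = -4308 + (((-7 + 7)*(-11))*34 + (16 - 16)) = -4308 + ((0*(-11))*34 + 0) = -4308 + (0*34 + 0) = -4308 + (0 + 0) = -4308 + 0 = -4308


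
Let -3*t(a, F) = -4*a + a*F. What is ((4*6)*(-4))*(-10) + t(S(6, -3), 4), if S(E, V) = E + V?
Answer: 960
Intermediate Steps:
t(a, F) = 4*a/3 - F*a/3 (t(a, F) = -(-4*a + a*F)/3 = -(-4*a + F*a)/3 = 4*a/3 - F*a/3)
((4*6)*(-4))*(-10) + t(S(6, -3), 4) = ((4*6)*(-4))*(-10) + (6 - 3)*(4 - 1*4)/3 = (24*(-4))*(-10) + (⅓)*3*(4 - 4) = -96*(-10) + (⅓)*3*0 = 960 + 0 = 960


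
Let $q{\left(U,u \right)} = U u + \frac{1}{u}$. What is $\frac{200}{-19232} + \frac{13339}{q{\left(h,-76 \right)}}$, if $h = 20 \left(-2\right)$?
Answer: $\frac{2431312681}{555417756} \approx 4.3774$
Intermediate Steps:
$h = -40$
$q{\left(U,u \right)} = \frac{1}{u} + U u$
$\frac{200}{-19232} + \frac{13339}{q{\left(h,-76 \right)}} = \frac{200}{-19232} + \frac{13339}{\frac{1}{-76} - -3040} = 200 \left(- \frac{1}{19232}\right) + \frac{13339}{- \frac{1}{76} + 3040} = - \frac{25}{2404} + \frac{13339}{\frac{231039}{76}} = - \frac{25}{2404} + 13339 \cdot \frac{76}{231039} = - \frac{25}{2404} + \frac{1013764}{231039} = \frac{2431312681}{555417756}$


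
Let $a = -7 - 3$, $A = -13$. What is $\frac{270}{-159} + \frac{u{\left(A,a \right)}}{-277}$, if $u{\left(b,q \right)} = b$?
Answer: $- \frac{24241}{14681} \approx -1.6512$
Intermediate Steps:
$a = -10$
$\frac{270}{-159} + \frac{u{\left(A,a \right)}}{-277} = \frac{270}{-159} - \frac{13}{-277} = 270 \left(- \frac{1}{159}\right) - - \frac{13}{277} = - \frac{90}{53} + \frac{13}{277} = - \frac{24241}{14681}$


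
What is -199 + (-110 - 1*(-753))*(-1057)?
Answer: -679850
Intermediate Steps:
-199 + (-110 - 1*(-753))*(-1057) = -199 + (-110 + 753)*(-1057) = -199 + 643*(-1057) = -199 - 679651 = -679850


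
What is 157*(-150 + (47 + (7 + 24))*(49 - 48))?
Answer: -11304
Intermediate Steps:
157*(-150 + (47 + (7 + 24))*(49 - 48)) = 157*(-150 + (47 + 31)*1) = 157*(-150 + 78*1) = 157*(-150 + 78) = 157*(-72) = -11304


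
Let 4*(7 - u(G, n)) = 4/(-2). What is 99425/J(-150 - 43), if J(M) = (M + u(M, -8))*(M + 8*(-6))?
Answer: 198850/89411 ≈ 2.2240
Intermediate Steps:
u(G, n) = 15/2 (u(G, n) = 7 - 1/(-2) = 7 - (-1)/2 = 7 - ¼*(-2) = 7 + ½ = 15/2)
J(M) = (-48 + M)*(15/2 + M) (J(M) = (M + 15/2)*(M + 8*(-6)) = (15/2 + M)*(M - 48) = (15/2 + M)*(-48 + M) = (-48 + M)*(15/2 + M))
99425/J(-150 - 43) = 99425/(-360 + (-150 - 43)² - 81*(-150 - 43)/2) = 99425/(-360 + (-193)² - 81/2*(-193)) = 99425/(-360 + 37249 + 15633/2) = 99425/(89411/2) = 99425*(2/89411) = 198850/89411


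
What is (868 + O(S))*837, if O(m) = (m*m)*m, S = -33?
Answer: -29352753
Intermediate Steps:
O(m) = m**3 (O(m) = m**2*m = m**3)
(868 + O(S))*837 = (868 + (-33)**3)*837 = (868 - 35937)*837 = -35069*837 = -29352753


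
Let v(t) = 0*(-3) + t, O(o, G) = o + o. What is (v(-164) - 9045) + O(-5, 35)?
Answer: -9219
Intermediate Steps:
O(o, G) = 2*o
v(t) = t (v(t) = 0 + t = t)
(v(-164) - 9045) + O(-5, 35) = (-164 - 9045) + 2*(-5) = -9209 - 10 = -9219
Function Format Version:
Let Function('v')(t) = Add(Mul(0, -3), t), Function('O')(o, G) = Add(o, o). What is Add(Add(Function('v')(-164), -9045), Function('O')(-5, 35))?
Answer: -9219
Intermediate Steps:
Function('O')(o, G) = Mul(2, o)
Function('v')(t) = t (Function('v')(t) = Add(0, t) = t)
Add(Add(Function('v')(-164), -9045), Function('O')(-5, 35)) = Add(Add(-164, -9045), Mul(2, -5)) = Add(-9209, -10) = -9219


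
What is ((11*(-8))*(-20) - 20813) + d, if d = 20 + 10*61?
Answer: -18423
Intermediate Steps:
d = 630 (d = 20 + 610 = 630)
((11*(-8))*(-20) - 20813) + d = ((11*(-8))*(-20) - 20813) + 630 = (-88*(-20) - 20813) + 630 = (1760 - 20813) + 630 = -19053 + 630 = -18423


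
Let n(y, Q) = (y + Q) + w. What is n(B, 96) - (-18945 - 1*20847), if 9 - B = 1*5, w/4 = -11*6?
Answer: 39628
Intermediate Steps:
w = -264 (w = 4*(-11*6) = 4*(-66) = -264)
B = 4 (B = 9 - 5 = 4)
n(y, Q) = -264 + Q + y (n(y, Q) = (y + Q) - 264 = (Q + y) - 264 = -264 + Q + y)
n(B, 96) - (-18945 - 1*20847) = (-264 + 96 + 4) - (-18945 - 1*20847) = -164 - (-18945 - 20847) = -164 - 1*(-39792) = -164 + 39792 = 39628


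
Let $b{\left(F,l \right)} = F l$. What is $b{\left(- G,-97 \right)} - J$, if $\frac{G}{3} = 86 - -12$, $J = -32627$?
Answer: $61145$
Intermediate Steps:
$G = 294$ ($G = 3 \left(86 - -12\right) = 3 \left(86 + 12\right) = 3 \cdot 98 = 294$)
$b{\left(- G,-97 \right)} - J = \left(-1\right) 294 \left(-97\right) - -32627 = \left(-294\right) \left(-97\right) + 32627 = 28518 + 32627 = 61145$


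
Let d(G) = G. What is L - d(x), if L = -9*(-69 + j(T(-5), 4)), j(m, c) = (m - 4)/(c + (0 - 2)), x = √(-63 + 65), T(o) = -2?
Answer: 648 - √2 ≈ 646.59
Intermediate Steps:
x = √2 ≈ 1.4142
j(m, c) = (-4 + m)/(-2 + c) (j(m, c) = (-4 + m)/(c - 2) = (-4 + m)/(-2 + c))
L = 648 (L = -9*(-69 + (-4 - 2)/(-2 + 4)) = -9*(-69 - 6/2) = -9*(-69 + (½)*(-6)) = -9*(-69 - 3) = -9*(-72) = 648)
L - d(x) = 648 - √2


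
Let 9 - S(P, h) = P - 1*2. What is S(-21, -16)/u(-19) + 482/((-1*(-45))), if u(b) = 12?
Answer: 602/45 ≈ 13.378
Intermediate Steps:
S(P, h) = 11 - P (S(P, h) = 9 - (P - 1*2) = 9 - (P - 2) = 9 - (-2 + P) = 9 + (2 - P) = 11 - P)
S(-21, -16)/u(-19) + 482/((-1*(-45))) = (11 - 1*(-21))/12 + 482/((-1*(-45))) = (11 + 21)*(1/12) + 482/45 = 32*(1/12) + 482*(1/45) = 8/3 + 482/45 = 602/45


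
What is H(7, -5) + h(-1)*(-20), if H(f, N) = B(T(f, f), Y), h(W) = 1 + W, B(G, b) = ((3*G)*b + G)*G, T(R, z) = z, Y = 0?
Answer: 49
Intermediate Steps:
B(G, b) = G*(G + 3*G*b) (B(G, b) = (3*G*b + G)*G = (G + 3*G*b)*G = G*(G + 3*G*b))
H(f, N) = f² (H(f, N) = f²*(1 + 3*0) = f²*(1 + 0) = f²*1 = f²)
H(7, -5) + h(-1)*(-20) = 7² + (1 - 1)*(-20) = 49 + 0*(-20) = 49 + 0 = 49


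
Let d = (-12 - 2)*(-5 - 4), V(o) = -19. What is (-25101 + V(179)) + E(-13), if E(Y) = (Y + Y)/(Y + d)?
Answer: -2838586/113 ≈ -25120.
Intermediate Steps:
d = 126 (d = -14*(-9) = 126)
E(Y) = 2*Y/(126 + Y) (E(Y) = (Y + Y)/(Y + 126) = (2*Y)/(126 + Y) = 2*Y/(126 + Y))
(-25101 + V(179)) + E(-13) = (-25101 - 19) + 2*(-13)/(126 - 13) = -25120 + 2*(-13)/113 = -25120 + 2*(-13)*(1/113) = -25120 - 26/113 = -2838586/113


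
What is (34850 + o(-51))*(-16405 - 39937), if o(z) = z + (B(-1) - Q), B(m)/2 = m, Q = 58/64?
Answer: -31367704225/16 ≈ -1.9605e+9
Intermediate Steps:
Q = 29/32 (Q = 58*(1/64) = 29/32 ≈ 0.90625)
B(m) = 2*m
o(z) = -93/32 + z (o(z) = z + (2*(-1) - 1*29/32) = z + (-2 - 29/32) = z - 93/32 = -93/32 + z)
(34850 + o(-51))*(-16405 - 39937) = (34850 + (-93/32 - 51))*(-16405 - 39937) = (34850 - 1725/32)*(-56342) = (1113475/32)*(-56342) = -31367704225/16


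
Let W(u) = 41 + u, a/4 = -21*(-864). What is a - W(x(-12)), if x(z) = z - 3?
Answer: 72550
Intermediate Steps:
x(z) = -3 + z
a = 72576 (a = 4*(-21*(-864)) = 4*18144 = 72576)
a - W(x(-12)) = 72576 - (41 + (-3 - 12)) = 72576 - (41 - 15) = 72576 - 1*26 = 72576 - 26 = 72550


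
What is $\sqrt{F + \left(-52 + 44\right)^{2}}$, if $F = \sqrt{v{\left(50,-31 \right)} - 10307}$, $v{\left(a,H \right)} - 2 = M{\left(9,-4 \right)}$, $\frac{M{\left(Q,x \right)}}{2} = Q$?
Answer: $\sqrt{64 + 9 i \sqrt{127}} \approx 9.5898 + 5.2882 i$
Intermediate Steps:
$M{\left(Q,x \right)} = 2 Q$
$v{\left(a,H \right)} = 20$ ($v{\left(a,H \right)} = 2 + 2 \cdot 9 = 2 + 18 = 20$)
$F = 9 i \sqrt{127}$ ($F = \sqrt{20 - 10307} = \sqrt{-10287} = 9 i \sqrt{127} \approx 101.42 i$)
$\sqrt{F + \left(-52 + 44\right)^{2}} = \sqrt{9 i \sqrt{127} + \left(-52 + 44\right)^{2}} = \sqrt{9 i \sqrt{127} + \left(-8\right)^{2}} = \sqrt{9 i \sqrt{127} + 64} = \sqrt{64 + 9 i \sqrt{127}}$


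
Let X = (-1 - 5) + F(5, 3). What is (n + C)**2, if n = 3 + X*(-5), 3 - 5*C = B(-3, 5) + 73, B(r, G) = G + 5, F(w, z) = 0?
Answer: 289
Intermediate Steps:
B(r, G) = 5 + G
X = -6 (X = (-1 - 5) + 0 = -6 + 0 = -6)
C = -16 (C = 3/5 - ((5 + 5) + 73)/5 = 3/5 - (10 + 73)/5 = 3/5 - 1/5*83 = 3/5 - 83/5 = -16)
n = 33 (n = 3 - 6*(-5) = 3 + 30 = 33)
(n + C)**2 = (33 - 16)**2 = 17**2 = 289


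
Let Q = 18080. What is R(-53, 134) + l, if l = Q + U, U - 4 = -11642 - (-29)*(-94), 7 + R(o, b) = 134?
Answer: 3843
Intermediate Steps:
R(o, b) = 127 (R(o, b) = -7 + 134 = 127)
U = -14364 (U = 4 + (-11642 - (-29)*(-94)) = 4 + (-11642 - 1*2726) = 4 + (-11642 - 2726) = 4 - 14368 = -14364)
l = 3716 (l = 18080 - 14364 = 3716)
R(-53, 134) + l = 127 + 3716 = 3843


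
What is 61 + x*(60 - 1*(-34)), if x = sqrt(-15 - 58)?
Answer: 61 + 94*I*sqrt(73) ≈ 61.0 + 803.14*I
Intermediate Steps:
x = I*sqrt(73) (x = sqrt(-73) = I*sqrt(73) ≈ 8.544*I)
61 + x*(60 - 1*(-34)) = 61 + (I*sqrt(73))*(60 - 1*(-34)) = 61 + (I*sqrt(73))*(60 + 34) = 61 + (I*sqrt(73))*94 = 61 + 94*I*sqrt(73)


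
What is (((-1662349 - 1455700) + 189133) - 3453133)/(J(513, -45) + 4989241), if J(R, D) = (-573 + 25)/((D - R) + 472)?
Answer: -274428107/214537637 ≈ -1.2792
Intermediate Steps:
J(R, D) = -548/(472 + D - R)
(((-1662349 - 1455700) + 189133) - 3453133)/(J(513, -45) + 4989241) = (((-1662349 - 1455700) + 189133) - 3453133)/(-548/(472 - 45 - 1*513) + 4989241) = ((-3118049 + 189133) - 3453133)/(-548/(472 - 45 - 513) + 4989241) = (-2928916 - 3453133)/(-548/(-86) + 4989241) = -6382049/(-548*(-1/86) + 4989241) = -6382049/(274/43 + 4989241) = -6382049/214537637/43 = -6382049*43/214537637 = -274428107/214537637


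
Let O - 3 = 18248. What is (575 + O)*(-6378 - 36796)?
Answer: -812793724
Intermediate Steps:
O = 18251 (O = 3 + 18248 = 18251)
(575 + O)*(-6378 - 36796) = (575 + 18251)*(-6378 - 36796) = 18826*(-43174) = -812793724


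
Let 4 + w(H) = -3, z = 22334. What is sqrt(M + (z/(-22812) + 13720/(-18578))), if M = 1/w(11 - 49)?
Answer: I*sqrt(20883995885885790)/105950334 ≈ 1.364*I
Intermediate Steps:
w(H) = -7 (w(H) = -4 - 3 = -7)
M = -1/7 (M = 1/(-7) = -1/7 ≈ -0.14286)
sqrt(M + (z/(-22812) + 13720/(-18578))) = sqrt(-1/7 + (22334/(-22812) + 13720/(-18578))) = sqrt(-1/7 + (22334*(-1/22812) + 13720*(-1/18578))) = sqrt(-1/7 + (-11167/11406 - 980/1327)) = sqrt(-1/7 - 25996489/15135762) = sqrt(-197111185/105950334) = I*sqrt(20883995885885790)/105950334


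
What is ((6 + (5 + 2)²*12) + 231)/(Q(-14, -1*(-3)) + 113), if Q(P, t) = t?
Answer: 825/116 ≈ 7.1121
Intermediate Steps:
((6 + (5 + 2)²*12) + 231)/(Q(-14, -1*(-3)) + 113) = ((6 + (5 + 2)²*12) + 231)/(-1*(-3) + 113) = ((6 + 7²*12) + 231)/(3 + 113) = ((6 + 49*12) + 231)/116 = ((6 + 588) + 231)*(1/116) = (594 + 231)*(1/116) = 825*(1/116) = 825/116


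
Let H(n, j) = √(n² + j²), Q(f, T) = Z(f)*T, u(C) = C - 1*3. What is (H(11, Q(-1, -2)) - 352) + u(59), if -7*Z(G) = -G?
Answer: -296 + √5933/7 ≈ -285.00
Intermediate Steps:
Z(G) = G/7 (Z(G) = -(-1)*G/7 = G/7)
u(C) = -3 + C (u(C) = C - 3 = -3 + C)
Q(f, T) = T*f/7 (Q(f, T) = (f/7)*T = T*f/7)
H(n, j) = √(j² + n²)
(H(11, Q(-1, -2)) - 352) + u(59) = (√(((⅐)*(-2)*(-1))² + 11²) - 352) + (-3 + 59) = (√((2/7)² + 121) - 352) + 56 = (√(4/49 + 121) - 352) + 56 = (√(5933/49) - 352) + 56 = (√5933/7 - 352) + 56 = (-352 + √5933/7) + 56 = -296 + √5933/7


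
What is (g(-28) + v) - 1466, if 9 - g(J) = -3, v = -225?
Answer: -1679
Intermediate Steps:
g(J) = 12 (g(J) = 9 - 1*(-3) = 9 + 3 = 12)
(g(-28) + v) - 1466 = (12 - 225) - 1466 = -213 - 1466 = -1679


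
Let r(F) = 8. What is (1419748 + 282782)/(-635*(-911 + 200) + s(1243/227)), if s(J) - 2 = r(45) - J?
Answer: 193237155/51244061 ≈ 3.7709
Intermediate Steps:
s(J) = 10 - J (s(J) = 2 + (8 - J) = 10 - J)
(1419748 + 282782)/(-635*(-911 + 200) + s(1243/227)) = (1419748 + 282782)/(-635*(-911 + 200) + (10 - 1243/227)) = 1702530/(-635*(-711) + (10 - 1243/227)) = 1702530/(451485 + (10 - 1*1243/227)) = 1702530/(451485 + (10 - 1243/227)) = 1702530/(451485 + 1027/227) = 1702530/(102488122/227) = 1702530*(227/102488122) = 193237155/51244061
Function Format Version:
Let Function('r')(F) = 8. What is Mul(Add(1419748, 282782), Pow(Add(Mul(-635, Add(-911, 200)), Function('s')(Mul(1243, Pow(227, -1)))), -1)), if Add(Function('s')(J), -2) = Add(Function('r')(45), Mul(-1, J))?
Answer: Rational(193237155, 51244061) ≈ 3.7709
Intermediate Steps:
Function('s')(J) = Add(10, Mul(-1, J)) (Function('s')(J) = Add(2, Add(8, Mul(-1, J))) = Add(10, Mul(-1, J)))
Mul(Add(1419748, 282782), Pow(Add(Mul(-635, Add(-911, 200)), Function('s')(Mul(1243, Pow(227, -1)))), -1)) = Mul(Add(1419748, 282782), Pow(Add(Mul(-635, Add(-911, 200)), Add(10, Mul(-1, Mul(1243, Pow(227, -1))))), -1)) = Mul(1702530, Pow(Add(Mul(-635, -711), Add(10, Mul(-1, Mul(1243, Rational(1, 227))))), -1)) = Mul(1702530, Pow(Add(451485, Add(10, Mul(-1, Rational(1243, 227)))), -1)) = Mul(1702530, Pow(Add(451485, Add(10, Rational(-1243, 227))), -1)) = Mul(1702530, Pow(Add(451485, Rational(1027, 227)), -1)) = Mul(1702530, Pow(Rational(102488122, 227), -1)) = Mul(1702530, Rational(227, 102488122)) = Rational(193237155, 51244061)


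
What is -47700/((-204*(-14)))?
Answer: -3975/238 ≈ -16.702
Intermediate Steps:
-47700/((-204*(-14))) = -47700/2856 = -47700*1/2856 = -3975/238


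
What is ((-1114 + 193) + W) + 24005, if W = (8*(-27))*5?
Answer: 22004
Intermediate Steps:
W = -1080 (W = -216*5 = -1080)
((-1114 + 193) + W) + 24005 = ((-1114 + 193) - 1080) + 24005 = (-921 - 1080) + 24005 = -2001 + 24005 = 22004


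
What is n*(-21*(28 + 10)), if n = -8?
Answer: 6384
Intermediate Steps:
n*(-21*(28 + 10)) = -(-168)*(28 + 10) = -(-168)*38 = -8*(-798) = 6384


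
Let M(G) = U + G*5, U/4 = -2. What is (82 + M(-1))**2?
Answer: 4761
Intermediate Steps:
U = -8 (U = 4*(-2) = -8)
M(G) = -8 + 5*G (M(G) = -8 + G*5 = -8 + 5*G)
(82 + M(-1))**2 = (82 + (-8 + 5*(-1)))**2 = (82 + (-8 - 5))**2 = (82 - 13)**2 = 69**2 = 4761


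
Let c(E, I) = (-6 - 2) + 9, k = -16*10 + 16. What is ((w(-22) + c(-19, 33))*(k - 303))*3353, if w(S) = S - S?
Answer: -1498791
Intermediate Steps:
k = -144 (k = -160 + 16 = -144)
w(S) = 0
c(E, I) = 1 (c(E, I) = -8 + 9 = 1)
((w(-22) + c(-19, 33))*(k - 303))*3353 = ((0 + 1)*(-144 - 303))*3353 = (1*(-447))*3353 = -447*3353 = -1498791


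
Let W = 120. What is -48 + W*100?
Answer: 11952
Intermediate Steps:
-48 + W*100 = -48 + 120*100 = -48 + 12000 = 11952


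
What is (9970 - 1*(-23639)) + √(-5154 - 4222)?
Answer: 33609 + 4*I*√586 ≈ 33609.0 + 96.83*I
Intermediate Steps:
(9970 - 1*(-23639)) + √(-5154 - 4222) = (9970 + 23639) + √(-9376) = 33609 + 4*I*√586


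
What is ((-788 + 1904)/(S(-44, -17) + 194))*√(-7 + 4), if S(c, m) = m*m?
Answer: 372*I*√3/161 ≈ 4.002*I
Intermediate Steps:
S(c, m) = m²
((-788 + 1904)/(S(-44, -17) + 194))*√(-7 + 4) = ((-788 + 1904)/((-17)² + 194))*√(-7 + 4) = (1116/(289 + 194))*√(-3) = (1116/483)*(I*√3) = (1116*(1/483))*(I*√3) = 372*(I*√3)/161 = 372*I*√3/161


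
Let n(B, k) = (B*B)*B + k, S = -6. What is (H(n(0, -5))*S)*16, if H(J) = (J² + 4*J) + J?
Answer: 0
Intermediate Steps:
n(B, k) = k + B³ (n(B, k) = B²*B + k = B³ + k = k + B³)
H(J) = J² + 5*J
(H(n(0, -5))*S)*16 = (((-5 + 0³)*(5 + (-5 + 0³)))*(-6))*16 = (((-5 + 0)*(5 + (-5 + 0)))*(-6))*16 = (-5*(5 - 5)*(-6))*16 = (-5*0*(-6))*16 = (0*(-6))*16 = 0*16 = 0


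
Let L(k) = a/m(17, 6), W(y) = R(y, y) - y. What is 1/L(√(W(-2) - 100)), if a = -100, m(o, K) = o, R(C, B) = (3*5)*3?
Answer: -17/100 ≈ -0.17000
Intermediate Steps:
R(C, B) = 45 (R(C, B) = 15*3 = 45)
W(y) = 45 - y
L(k) = -100/17
1/L(√(W(-2) - 100)) = 1/(-100/17) = -17/100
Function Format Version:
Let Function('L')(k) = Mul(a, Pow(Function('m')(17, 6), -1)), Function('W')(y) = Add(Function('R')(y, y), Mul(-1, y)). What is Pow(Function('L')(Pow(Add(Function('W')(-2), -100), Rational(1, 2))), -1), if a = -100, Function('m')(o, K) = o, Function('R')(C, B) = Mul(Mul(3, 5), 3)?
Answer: Rational(-17, 100) ≈ -0.17000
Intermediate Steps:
Function('R')(C, B) = 45 (Function('R')(C, B) = Mul(15, 3) = 45)
Function('W')(y) = Add(45, Mul(-1, y))
Function('L')(k) = Rational(-100, 17) (Function('L')(k) = Mul(-100, Pow(17, -1)) = Mul(-100, Rational(1, 17)) = Rational(-100, 17))
Pow(Function('L')(Pow(Add(Function('W')(-2), -100), Rational(1, 2))), -1) = Pow(Rational(-100, 17), -1) = Rational(-17, 100)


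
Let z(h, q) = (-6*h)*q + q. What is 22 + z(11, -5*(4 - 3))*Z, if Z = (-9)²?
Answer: 26347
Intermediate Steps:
z(h, q) = q - 6*h*q (z(h, q) = -6*h*q + q = q - 6*h*q)
Z = 81
22 + z(11, -5*(4 - 3))*Z = 22 + ((-5*(4 - 3))*(1 - 6*11))*81 = 22 + ((-5*1)*(1 - 66))*81 = 22 - 5*(-65)*81 = 22 + 325*81 = 22 + 26325 = 26347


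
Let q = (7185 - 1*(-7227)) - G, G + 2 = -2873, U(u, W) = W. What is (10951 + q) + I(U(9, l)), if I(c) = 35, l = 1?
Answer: 28273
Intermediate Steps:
G = -2875 (G = -2 - 2873 = -2875)
q = 17287 (q = (7185 - 1*(-7227)) - 1*(-2875) = (7185 + 7227) + 2875 = 14412 + 2875 = 17287)
(10951 + q) + I(U(9, l)) = (10951 + 17287) + 35 = 28238 + 35 = 28273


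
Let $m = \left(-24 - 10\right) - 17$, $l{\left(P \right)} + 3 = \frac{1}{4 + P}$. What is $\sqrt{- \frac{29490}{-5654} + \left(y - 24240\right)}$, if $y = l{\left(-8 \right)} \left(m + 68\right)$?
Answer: $\frac{i \sqrt{776496915689}}{5654} \approx 155.85 i$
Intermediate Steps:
$l{\left(P \right)} = -3 + \frac{1}{4 + P}$
$m = -51$ ($m = -34 - 17 = -51$)
$y = - \frac{221}{4}$ ($y = \frac{-11 - -24}{4 - 8} \left(-51 + 68\right) = \frac{-11 + 24}{-4} \cdot 17 = \left(- \frac{1}{4}\right) 13 \cdot 17 = \left(- \frac{13}{4}\right) 17 = - \frac{221}{4} \approx -55.25$)
$\sqrt{- \frac{29490}{-5654} + \left(y - 24240\right)} = \sqrt{- \frac{29490}{-5654} - \frac{97181}{4}} = \sqrt{\left(-29490\right) \left(- \frac{1}{5654}\right) - \frac{97181}{4}} = \sqrt{\frac{14745}{2827} - \frac{97181}{4}} = \sqrt{- \frac{274671707}{11308}} = \frac{i \sqrt{776496915689}}{5654}$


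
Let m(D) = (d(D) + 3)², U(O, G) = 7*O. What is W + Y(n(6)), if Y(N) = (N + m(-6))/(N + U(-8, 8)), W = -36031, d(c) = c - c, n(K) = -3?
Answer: -2125835/59 ≈ -36031.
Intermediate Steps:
d(c) = 0
m(D) = 9 (m(D) = (0 + 3)² = 3² = 9)
Y(N) = (9 + N)/(-56 + N) (Y(N) = (N + 9)/(N + 7*(-8)) = (9 + N)/(N - 56) = (9 + N)/(-56 + N))
W + Y(n(6)) = -36031 + (9 - 3)/(-56 - 3) = -36031 + 6/(-59) = -36031 - 1/59*6 = -36031 - 6/59 = -2125835/59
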